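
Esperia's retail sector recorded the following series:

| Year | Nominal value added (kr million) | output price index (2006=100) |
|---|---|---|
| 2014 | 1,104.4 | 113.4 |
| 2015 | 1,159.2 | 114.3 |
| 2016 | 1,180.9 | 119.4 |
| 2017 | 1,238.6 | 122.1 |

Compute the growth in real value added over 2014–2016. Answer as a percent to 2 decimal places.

1.55%

Real value added 2014 = 1104.4/1.134 = 973.90.
Real value added 2016 = 1180.9/1.194 = 989.03.
Change = 989.03/973.90 − 1 = 0.0155.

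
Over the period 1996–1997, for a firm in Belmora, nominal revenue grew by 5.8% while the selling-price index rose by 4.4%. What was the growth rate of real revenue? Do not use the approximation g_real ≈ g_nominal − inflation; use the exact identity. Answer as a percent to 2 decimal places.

1.34%

(1 + g_nom) = (1 + g_real)(1 + π), so g_real = 1.0580 / 1.0440 − 1 = 0.01341.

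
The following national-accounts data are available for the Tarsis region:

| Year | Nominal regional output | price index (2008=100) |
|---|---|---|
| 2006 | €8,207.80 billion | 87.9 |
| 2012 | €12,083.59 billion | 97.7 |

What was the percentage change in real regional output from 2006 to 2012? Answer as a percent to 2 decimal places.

Deflate each year: 2006 → 8207.80/0.879 = 9337.66; 2012 → 12083.59/0.977 = 12368.06.
So real regional output changed by 12368.06/9337.66 − 1 = 0.3245, i.e. 32.45%.

32.45%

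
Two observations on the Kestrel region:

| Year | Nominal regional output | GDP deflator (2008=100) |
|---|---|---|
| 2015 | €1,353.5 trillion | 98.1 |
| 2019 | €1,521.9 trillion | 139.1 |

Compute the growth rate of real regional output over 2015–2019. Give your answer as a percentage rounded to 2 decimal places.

Deflate each year: 2015 → 1353.5/0.981 = 1379.71; 2019 → 1521.9/1.391 = 1094.10.
So real regional output changed by 1094.10/1379.71 − 1 = -0.2070, i.e. -20.70%.

-20.70%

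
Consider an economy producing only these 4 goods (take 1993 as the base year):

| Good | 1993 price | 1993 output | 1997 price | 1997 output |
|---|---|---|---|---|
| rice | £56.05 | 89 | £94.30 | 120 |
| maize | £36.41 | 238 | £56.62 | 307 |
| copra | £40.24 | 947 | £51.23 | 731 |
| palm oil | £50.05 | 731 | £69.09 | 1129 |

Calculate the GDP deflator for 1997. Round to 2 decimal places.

Nominal GDP 1997 = 94.30·120 + 56.62·307 + 51.23·731 + 69.09·1129 = 144150.08.
Real GDP 1997 (at 1993 prices) = 56.05·120 + 36.41·307 + 40.24·731 + 50.05·1129 = 103825.76.
Deflator = Nominal/Real × 100 = 144150.08/103825.76 × 100 = 138.838.

138.84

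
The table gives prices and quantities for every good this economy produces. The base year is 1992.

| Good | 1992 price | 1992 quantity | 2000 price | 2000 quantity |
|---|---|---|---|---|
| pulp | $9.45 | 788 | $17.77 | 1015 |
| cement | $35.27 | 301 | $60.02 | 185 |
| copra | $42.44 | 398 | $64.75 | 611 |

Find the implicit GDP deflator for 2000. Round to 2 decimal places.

Nominal GDP 2000 = 17.77·1015 + 60.02·185 + 64.75·611 = 68702.50.
Real GDP 2000 (at 1992 prices) = 9.45·1015 + 35.27·185 + 42.44·611 = 42047.54.
Deflator = Nominal/Real × 100 = 68702.50/42047.54 × 100 = 163.392.

163.39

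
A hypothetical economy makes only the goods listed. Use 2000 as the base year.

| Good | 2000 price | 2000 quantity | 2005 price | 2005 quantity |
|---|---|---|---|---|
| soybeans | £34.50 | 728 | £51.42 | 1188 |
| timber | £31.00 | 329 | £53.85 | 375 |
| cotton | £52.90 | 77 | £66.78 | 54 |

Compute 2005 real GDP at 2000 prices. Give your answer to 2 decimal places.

Real GDP 2005 = Σ (p_2000 × q_2005) = 34.50·1188 + 31.00·375 + 52.90·54 = 55467.60.

£55467.60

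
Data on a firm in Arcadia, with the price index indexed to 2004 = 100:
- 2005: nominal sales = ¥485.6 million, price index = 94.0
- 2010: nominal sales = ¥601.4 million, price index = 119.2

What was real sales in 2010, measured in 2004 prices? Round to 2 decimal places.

¥504.53 million

Real sales = Nominal / (price index/100) = 601.4 / 1.192 = 504.53.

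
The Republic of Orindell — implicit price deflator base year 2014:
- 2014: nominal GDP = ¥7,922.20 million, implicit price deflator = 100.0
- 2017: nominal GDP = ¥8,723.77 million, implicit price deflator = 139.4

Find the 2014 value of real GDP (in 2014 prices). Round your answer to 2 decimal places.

¥7,922.20 million

Real GDP = Nominal / (implicit price deflator/100) = 7922.20 / 1.000 = 7922.20.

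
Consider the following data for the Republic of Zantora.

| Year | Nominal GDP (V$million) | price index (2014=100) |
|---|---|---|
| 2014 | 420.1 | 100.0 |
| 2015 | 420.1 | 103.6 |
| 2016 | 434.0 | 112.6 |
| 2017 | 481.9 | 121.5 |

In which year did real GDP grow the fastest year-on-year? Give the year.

2015: real = 420.1/1.036 = 405.50; growth vs 2014 (420.10) = -3.48%.
2016: real = 434.0/1.126 = 385.44; growth vs 2015 (405.50) = -4.95%.
2017: real = 481.9/1.215 = 396.63; growth vs 2016 (385.44) = 2.90%.

2017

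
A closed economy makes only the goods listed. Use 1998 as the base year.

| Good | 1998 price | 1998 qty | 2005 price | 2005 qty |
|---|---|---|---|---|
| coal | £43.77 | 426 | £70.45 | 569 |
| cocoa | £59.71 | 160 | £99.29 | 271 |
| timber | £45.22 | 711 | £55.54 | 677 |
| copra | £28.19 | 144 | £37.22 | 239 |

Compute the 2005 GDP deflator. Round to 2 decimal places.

144.69

Nominal GDP 2005 = 70.45·569 + 99.29·271 + 55.54·677 + 37.22·239 = 113489.80.
Real GDP 2005 (at 1998 prices) = 43.77·569 + 59.71·271 + 45.22·677 + 28.19·239 = 78437.89.
Deflator = Nominal/Real × 100 = 113489.80/78437.89 × 100 = 144.687.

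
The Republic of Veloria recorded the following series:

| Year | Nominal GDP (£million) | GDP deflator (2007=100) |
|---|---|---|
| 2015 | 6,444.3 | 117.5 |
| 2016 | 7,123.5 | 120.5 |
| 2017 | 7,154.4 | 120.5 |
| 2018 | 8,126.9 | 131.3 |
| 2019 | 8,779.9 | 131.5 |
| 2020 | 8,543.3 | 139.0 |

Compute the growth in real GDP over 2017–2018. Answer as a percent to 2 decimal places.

4.25%

Real GDP 2017 = 7154.4/1.205 = 5937.26.
Real GDP 2018 = 8126.9/1.313 = 6189.57.
Change = 6189.57/5937.26 − 1 = 0.0425.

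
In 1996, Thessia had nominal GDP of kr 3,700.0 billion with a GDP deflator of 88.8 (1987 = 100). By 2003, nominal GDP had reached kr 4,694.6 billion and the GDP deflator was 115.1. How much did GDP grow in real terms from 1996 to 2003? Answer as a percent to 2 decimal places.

Deflate each year: 1996 → 3700.0/0.888 = 4166.67; 2003 → 4694.6/1.151 = 4078.71.
So real GDP changed by 4078.71/4166.67 − 1 = -0.0211, i.e. -2.11%.

-2.11%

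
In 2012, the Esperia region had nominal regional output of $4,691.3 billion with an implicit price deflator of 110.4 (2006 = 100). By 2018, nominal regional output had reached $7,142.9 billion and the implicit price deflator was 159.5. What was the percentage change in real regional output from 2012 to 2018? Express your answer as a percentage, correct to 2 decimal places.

5.39%

Real regional output 2012 = 4691.3 / 1.104 = 4249.37.
Real regional output 2018 = 7142.9 / 1.595 = 4478.31.
Real growth = 4478.31 / 4249.37 − 1 = 0.0539.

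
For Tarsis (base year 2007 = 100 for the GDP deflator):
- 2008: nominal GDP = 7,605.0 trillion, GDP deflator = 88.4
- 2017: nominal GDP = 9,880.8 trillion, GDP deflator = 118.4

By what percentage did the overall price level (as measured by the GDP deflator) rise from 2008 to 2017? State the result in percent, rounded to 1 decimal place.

Price-level change = 118.4 / 88.4 − 1 = 0.3394.

33.9%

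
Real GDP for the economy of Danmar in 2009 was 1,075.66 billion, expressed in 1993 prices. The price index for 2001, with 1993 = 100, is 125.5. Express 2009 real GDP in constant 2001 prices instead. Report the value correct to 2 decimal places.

1,349.95 billion

Real GDP in 2001 prices = Real GDP in 1993 prices × (P_2001/P_1993) = 1075.66 × 1.255 = 1349.95.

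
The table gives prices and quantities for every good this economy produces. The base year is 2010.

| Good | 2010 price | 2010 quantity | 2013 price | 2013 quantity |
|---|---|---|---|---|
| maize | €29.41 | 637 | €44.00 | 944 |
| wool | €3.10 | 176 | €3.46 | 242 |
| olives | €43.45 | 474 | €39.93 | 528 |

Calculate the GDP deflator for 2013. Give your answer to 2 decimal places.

123.32

Nominal GDP 2013 = 44.00·944 + 3.46·242 + 39.93·528 = 63456.36.
Real GDP 2013 (at 2010 prices) = 29.41·944 + 3.10·242 + 43.45·528 = 51454.84.
Deflator = Nominal/Real × 100 = 63456.36/51454.84 × 100 = 123.324.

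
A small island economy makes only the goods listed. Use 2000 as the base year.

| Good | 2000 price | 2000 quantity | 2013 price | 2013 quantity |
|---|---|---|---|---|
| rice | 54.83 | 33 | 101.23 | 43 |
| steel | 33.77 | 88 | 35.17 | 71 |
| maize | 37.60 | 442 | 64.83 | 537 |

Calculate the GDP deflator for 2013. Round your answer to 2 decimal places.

Nominal GDP 2013 = 101.23·43 + 35.17·71 + 64.83·537 = 41663.67.
Real GDP 2013 (at 2000 prices) = 54.83·43 + 33.77·71 + 37.60·537 = 24946.56.
Deflator = Nominal/Real × 100 = 41663.67/24946.56 × 100 = 167.012.

167.01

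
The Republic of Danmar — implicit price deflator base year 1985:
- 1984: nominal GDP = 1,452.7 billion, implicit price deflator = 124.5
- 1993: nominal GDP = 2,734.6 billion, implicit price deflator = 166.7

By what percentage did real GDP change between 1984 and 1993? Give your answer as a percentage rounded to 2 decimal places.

40.59%

Real GDP 1984 = 1452.7 / 1.245 = 1166.83.
Real GDP 1993 = 2734.6 / 1.667 = 1640.43.
Real growth = 1640.43 / 1166.83 − 1 = 0.4059.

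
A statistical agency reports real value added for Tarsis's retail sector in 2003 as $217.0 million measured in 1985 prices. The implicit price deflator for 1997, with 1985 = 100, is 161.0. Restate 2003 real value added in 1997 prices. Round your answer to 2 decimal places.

$349.37 million

Real value added in 1997 prices = Real value added in 1985 prices × (P_1997/P_1985) = 217.0 × 1.610 = 349.37.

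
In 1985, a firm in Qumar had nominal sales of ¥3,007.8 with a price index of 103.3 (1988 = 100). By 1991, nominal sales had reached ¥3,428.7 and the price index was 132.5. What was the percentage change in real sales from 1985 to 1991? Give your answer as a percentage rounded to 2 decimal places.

Real sales 1985 = 3007.8 / 1.033 = 2911.71.
Real sales 1991 = 3428.7 / 1.325 = 2587.70.
Real growth = 2587.70 / 2911.71 − 1 = -0.1113.

-11.13%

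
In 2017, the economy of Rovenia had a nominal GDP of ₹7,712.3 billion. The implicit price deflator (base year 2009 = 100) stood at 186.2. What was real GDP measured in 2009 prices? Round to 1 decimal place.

Real GDP = Nominal / (implicit price deflator/100) = 7712.3 / 1.862 = 4141.94.

₹4,141.9 billion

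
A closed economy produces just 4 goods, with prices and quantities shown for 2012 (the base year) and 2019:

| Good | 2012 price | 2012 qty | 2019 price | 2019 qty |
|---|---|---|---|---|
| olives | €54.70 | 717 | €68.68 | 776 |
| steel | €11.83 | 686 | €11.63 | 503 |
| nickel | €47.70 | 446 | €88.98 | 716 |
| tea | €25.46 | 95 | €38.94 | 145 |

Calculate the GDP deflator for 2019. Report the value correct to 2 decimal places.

Nominal GDP 2019 = 68.68·776 + 11.63·503 + 88.98·716 + 38.94·145 = 128501.55.
Real GDP 2019 (at 2012 prices) = 54.70·776 + 11.83·503 + 47.70·716 + 25.46·145 = 86242.59.
Deflator = Nominal/Real × 100 = 128501.55/86242.59 × 100 = 149.000.

149.00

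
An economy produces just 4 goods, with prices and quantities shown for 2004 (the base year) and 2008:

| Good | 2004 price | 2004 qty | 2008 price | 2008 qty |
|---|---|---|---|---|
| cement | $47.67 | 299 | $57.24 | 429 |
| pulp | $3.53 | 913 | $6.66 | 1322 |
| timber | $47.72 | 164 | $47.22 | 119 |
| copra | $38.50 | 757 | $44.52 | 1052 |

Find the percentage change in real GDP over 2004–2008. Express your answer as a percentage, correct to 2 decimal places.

30.95%

Real GDP 2004 = Nominal GDP 2004 = 47.67·299 + 3.53·913 + 47.72·164 + 38.50·757 = 54446.80.
Real GDP 2008 (at 2004 prices) = 47.67·429 + 3.53·1322 + 47.72·119 + 38.50·1052 = 71297.77.
Real growth = 71297.77/54446.80 − 1 = 0.3095.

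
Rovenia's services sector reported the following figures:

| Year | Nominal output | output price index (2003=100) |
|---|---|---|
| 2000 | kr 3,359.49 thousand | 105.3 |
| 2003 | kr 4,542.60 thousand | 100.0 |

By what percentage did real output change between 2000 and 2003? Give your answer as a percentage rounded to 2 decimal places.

42.38%

Real output 2000 = 3359.49 / 1.053 = 3190.40.
Real output 2003 = 4542.60 / 1.000 = 4542.60.
Real growth = 4542.60 / 3190.40 − 1 = 0.4238.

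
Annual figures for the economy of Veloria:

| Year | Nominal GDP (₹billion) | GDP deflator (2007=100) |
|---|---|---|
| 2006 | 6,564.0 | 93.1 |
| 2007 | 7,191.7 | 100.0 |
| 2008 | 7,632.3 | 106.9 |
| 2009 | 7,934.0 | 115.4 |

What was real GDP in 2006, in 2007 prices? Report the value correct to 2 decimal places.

Real GDP 2006 = 6564.0 / 0.931 = 7050.48.

₹7,050.48 billion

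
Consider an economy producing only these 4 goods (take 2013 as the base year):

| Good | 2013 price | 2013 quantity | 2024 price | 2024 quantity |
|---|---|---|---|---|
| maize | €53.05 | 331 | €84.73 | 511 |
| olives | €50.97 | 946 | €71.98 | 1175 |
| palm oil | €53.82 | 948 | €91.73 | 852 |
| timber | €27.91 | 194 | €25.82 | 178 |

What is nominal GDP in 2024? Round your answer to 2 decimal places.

Nominal GDP 2024 = Σ (p_2024 × q_2024) = 84.73·511 + 71.98·1175 + 91.73·852 + 25.82·178 = 210623.45.

€210623.45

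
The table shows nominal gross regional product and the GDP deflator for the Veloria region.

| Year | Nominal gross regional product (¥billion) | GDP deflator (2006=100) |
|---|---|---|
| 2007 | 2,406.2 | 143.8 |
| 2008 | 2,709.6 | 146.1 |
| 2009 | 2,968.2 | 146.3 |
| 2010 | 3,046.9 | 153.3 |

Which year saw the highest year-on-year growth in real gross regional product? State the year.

2008

2008: real = 2709.6/1.461 = 1854.62; growth vs 2007 (1673.30) = 10.84%.
2009: real = 2968.2/1.463 = 2028.84; growth vs 2008 (1854.62) = 9.39%.
2010: real = 3046.9/1.533 = 1987.54; growth vs 2009 (2028.84) = -2.04%.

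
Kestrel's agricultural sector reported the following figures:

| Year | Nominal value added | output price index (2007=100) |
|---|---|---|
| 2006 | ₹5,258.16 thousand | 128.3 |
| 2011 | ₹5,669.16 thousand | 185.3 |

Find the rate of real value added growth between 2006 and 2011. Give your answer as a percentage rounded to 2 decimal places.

-25.35%

Real value added 2006 = 5258.16 / 1.283 = 4098.33.
Real value added 2011 = 5669.16 / 1.853 = 3059.45.
Real growth = 3059.45 / 4098.33 − 1 = -0.2535.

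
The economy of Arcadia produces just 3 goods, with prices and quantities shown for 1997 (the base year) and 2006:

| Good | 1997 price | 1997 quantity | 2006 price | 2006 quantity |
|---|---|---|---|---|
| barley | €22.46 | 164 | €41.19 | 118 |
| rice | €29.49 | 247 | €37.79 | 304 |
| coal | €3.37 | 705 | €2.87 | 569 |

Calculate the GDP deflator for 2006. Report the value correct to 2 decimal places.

Nominal GDP 2006 = 41.19·118 + 37.79·304 + 2.87·569 = 17981.61.
Real GDP 2006 (at 1997 prices) = 22.46·118 + 29.49·304 + 3.37·569 = 13532.77.
Deflator = Nominal/Real × 100 = 17981.61/13532.77 × 100 = 132.875.

132.87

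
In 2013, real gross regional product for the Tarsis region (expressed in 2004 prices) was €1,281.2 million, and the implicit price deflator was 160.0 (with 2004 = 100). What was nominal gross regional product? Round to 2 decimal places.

Nominal gross regional product = Real × (implicit price deflator/100) = 1281.2 × 1.600 = 2049.92.

€2,049.92 million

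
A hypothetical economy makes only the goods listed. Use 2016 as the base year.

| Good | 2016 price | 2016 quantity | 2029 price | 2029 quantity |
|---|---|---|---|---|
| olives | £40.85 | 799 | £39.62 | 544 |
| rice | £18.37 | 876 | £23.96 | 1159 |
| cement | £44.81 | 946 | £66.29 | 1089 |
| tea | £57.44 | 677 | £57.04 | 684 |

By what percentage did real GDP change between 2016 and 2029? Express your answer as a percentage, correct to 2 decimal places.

1.22%

Real GDP 2016 = Nominal GDP 2016 = 40.85·799 + 18.37·876 + 44.81·946 + 57.44·677 = 130008.41.
Real GDP 2029 (at 2016 prices) = 40.85·544 + 18.37·1159 + 44.81·1089 + 57.44·684 = 131600.28.
Real growth = 131600.28/130008.41 − 1 = 0.0122.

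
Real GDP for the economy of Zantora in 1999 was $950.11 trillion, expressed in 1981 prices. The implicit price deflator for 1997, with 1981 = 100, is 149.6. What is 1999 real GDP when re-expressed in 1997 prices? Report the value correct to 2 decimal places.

Real GDP in 1997 prices = Real GDP in 1981 prices × (P_1997/P_1981) = 950.11 × 1.496 = 1421.36.

$1,421.36 trillion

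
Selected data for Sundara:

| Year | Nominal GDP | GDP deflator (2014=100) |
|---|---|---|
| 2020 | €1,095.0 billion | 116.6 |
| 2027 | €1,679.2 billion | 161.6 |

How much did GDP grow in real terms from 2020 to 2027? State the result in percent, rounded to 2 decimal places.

10.65%

Real GDP 2020 = 1095.0 / 1.166 = 939.11.
Real GDP 2027 = 1679.2 / 1.616 = 1039.11.
Real growth = 1039.11 / 939.11 − 1 = 0.1065.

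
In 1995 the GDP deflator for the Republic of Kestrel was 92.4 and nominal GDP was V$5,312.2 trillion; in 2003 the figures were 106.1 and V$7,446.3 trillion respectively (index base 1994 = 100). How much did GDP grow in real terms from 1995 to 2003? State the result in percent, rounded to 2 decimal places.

22.07%

Deflate each year: 1995 → 5312.2/0.924 = 5749.13; 2003 → 7446.3/1.061 = 7018.19.
So real GDP changed by 7018.19/5749.13 − 1 = 0.2207, i.e. 22.07%.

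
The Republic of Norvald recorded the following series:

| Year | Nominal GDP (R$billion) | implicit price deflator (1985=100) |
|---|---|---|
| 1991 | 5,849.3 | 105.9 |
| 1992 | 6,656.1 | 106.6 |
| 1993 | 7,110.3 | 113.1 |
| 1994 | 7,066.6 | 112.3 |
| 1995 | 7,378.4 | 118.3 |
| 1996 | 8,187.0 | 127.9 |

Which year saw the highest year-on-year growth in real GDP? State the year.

1992: real = 6656.1/1.066 = 6244.00; growth vs 1991 (5523.42) = 13.05%.
1993: real = 7110.3/1.131 = 6286.74; growth vs 1992 (6244.00) = 0.68%.
1994: real = 7066.6/1.123 = 6292.61; growth vs 1993 (6286.74) = 0.09%.
1995: real = 7378.4/1.183 = 6237.02; growth vs 1994 (6292.61) = -0.88%.
1996: real = 8187.0/1.279 = 6401.09; growth vs 1995 (6237.02) = 2.63%.

1992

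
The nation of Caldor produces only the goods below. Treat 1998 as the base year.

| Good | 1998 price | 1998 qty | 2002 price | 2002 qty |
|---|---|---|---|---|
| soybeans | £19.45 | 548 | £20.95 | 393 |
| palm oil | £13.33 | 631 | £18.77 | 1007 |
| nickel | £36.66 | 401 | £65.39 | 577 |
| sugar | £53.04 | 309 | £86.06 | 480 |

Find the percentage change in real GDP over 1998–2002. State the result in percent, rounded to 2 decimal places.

Real GDP 1998 = Nominal GDP 1998 = 19.45·548 + 13.33·631 + 36.66·401 + 53.04·309 = 50159.85.
Real GDP 2002 (at 1998 prices) = 19.45·393 + 13.33·1007 + 36.66·577 + 53.04·480 = 67679.18.
Real growth = 67679.18/50159.85 − 1 = 0.3493.

34.93%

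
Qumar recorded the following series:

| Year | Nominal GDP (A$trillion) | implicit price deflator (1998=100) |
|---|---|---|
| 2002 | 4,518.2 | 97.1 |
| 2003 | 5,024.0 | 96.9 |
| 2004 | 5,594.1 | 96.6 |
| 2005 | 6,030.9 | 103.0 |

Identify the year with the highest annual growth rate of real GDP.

2004

2003: real = 5024.0/0.969 = 5184.73; growth vs 2002 (4653.14) = 11.42%.
2004: real = 5594.1/0.966 = 5790.99; growth vs 2003 (5184.73) = 11.69%.
2005: real = 6030.9/1.030 = 5855.24; growth vs 2004 (5790.99) = 1.11%.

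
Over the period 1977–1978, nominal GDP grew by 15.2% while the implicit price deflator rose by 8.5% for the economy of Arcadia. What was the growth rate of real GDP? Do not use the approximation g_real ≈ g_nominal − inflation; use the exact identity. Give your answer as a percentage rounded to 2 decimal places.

6.18%

(1 + g_nom) = (1 + g_real)(1 + π), so g_real = 1.1520 / 1.0850 − 1 = 0.06175.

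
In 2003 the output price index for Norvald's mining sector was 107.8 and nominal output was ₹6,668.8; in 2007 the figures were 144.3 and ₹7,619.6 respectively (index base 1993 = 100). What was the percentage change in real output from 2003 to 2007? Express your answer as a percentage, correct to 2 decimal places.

-14.64%

Deflate each year: 2003 → 6668.8/1.078 = 6186.27; 2007 → 7619.6/1.443 = 5280.39.
So real output changed by 5280.39/6186.27 − 1 = -0.1464, i.e. -14.64%.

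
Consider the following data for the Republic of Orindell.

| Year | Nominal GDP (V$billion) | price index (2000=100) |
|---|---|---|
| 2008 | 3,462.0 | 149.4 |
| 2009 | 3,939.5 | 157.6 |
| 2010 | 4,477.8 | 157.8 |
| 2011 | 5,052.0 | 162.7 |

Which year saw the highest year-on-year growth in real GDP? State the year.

2009: real = 3939.5/1.576 = 2499.68; growth vs 2008 (2317.27) = 7.87%.
2010: real = 4477.8/1.578 = 2837.64; growth vs 2009 (2499.68) = 13.52%.
2011: real = 5052.0/1.627 = 3105.10; growth vs 2010 (2837.64) = 9.43%.

2010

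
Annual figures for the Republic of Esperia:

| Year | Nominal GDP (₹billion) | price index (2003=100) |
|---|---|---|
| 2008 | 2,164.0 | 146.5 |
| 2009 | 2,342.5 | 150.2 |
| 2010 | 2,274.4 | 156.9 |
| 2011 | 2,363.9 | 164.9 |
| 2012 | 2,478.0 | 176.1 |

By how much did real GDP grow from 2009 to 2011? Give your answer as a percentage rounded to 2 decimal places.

Real GDP 2009 = 2342.5/1.502 = 1559.59.
Real GDP 2011 = 2363.9/1.649 = 1433.54.
Change = 1433.54/1559.59 − 1 = -0.0808.

-8.08%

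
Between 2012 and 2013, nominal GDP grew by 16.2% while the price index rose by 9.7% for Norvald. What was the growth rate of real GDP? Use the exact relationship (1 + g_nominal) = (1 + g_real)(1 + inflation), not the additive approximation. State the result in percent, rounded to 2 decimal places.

(1 + g_nom) = (1 + g_real)(1 + π), so g_real = 1.1620 / 1.0970 − 1 = 0.05925.

5.93%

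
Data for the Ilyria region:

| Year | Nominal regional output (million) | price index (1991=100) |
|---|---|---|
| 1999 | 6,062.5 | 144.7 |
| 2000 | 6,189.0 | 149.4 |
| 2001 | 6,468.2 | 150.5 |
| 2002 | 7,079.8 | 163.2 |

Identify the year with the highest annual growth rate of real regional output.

2001

2000: real = 6189.0/1.494 = 4142.57; growth vs 1999 (4189.70) = -1.12%.
2001: real = 6468.2/1.505 = 4297.81; growth vs 2000 (4142.57) = 3.75%.
2002: real = 7079.8/1.632 = 4338.11; growth vs 2001 (4297.81) = 0.94%.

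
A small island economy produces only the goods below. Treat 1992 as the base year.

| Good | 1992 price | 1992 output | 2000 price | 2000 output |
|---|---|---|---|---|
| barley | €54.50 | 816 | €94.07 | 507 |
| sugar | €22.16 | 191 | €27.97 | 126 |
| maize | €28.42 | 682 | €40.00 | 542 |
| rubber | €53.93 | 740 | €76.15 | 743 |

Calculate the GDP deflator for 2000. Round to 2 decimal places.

150.73

Nominal GDP 2000 = 94.07·507 + 27.97·126 + 40.00·542 + 76.15·743 = 129477.16.
Real GDP 2000 (at 1992 prices) = 54.50·507 + 22.16·126 + 28.42·542 + 53.93·743 = 85897.29.
Deflator = Nominal/Real × 100 = 129477.16/85897.29 × 100 = 150.735.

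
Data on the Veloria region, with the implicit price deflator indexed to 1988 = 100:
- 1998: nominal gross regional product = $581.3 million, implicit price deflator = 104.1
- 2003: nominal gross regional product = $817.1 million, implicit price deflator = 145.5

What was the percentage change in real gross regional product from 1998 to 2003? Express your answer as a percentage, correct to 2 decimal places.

0.57%

Real gross regional product 1998 = 581.3 / 1.041 = 558.41.
Real gross regional product 2003 = 817.1 / 1.455 = 561.58.
Real growth = 561.58 / 558.41 − 1 = 0.0057.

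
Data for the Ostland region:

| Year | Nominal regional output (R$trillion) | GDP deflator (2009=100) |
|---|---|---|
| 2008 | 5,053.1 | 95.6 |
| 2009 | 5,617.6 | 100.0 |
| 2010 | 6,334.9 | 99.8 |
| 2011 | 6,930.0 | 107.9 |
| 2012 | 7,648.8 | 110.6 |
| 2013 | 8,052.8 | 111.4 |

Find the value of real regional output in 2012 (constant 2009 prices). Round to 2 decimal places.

Real regional output 2012 = 7648.8 / 1.106 = 6915.73.

R$6,915.73 trillion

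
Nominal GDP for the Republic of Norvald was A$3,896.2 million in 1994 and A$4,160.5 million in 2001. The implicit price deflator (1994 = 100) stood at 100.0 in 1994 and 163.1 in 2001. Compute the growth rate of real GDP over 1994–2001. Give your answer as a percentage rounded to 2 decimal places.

Deflate each year: 1994 → 3896.2/1.000 = 3896.20; 2001 → 4160.5/1.631 = 2550.89.
So real GDP changed by 2550.89/3896.20 − 1 = -0.3453, i.e. -34.53%.

-34.53%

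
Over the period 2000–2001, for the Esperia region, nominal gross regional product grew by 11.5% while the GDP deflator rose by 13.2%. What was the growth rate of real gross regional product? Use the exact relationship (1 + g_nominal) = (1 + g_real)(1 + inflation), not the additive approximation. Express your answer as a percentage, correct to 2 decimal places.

(1 + g_nom) = (1 + g_real)(1 + π), so g_real = 1.1150 / 1.1320 − 1 = -0.01502.

-1.50%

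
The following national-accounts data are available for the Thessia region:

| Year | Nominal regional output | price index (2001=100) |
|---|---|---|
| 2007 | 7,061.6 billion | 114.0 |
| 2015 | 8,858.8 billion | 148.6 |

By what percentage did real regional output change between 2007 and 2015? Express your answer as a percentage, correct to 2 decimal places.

-3.76%

Deflate each year: 2007 → 7061.6/1.140 = 6194.39; 2015 → 8858.8/1.486 = 5961.51.
So real regional output changed by 5961.51/6194.39 − 1 = -0.0376, i.e. -3.76%.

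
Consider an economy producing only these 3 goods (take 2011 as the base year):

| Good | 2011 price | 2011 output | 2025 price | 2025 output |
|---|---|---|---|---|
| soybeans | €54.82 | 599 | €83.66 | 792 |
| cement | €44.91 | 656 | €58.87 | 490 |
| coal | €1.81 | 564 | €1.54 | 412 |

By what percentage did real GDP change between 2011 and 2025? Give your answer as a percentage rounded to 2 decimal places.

Real GDP 2011 = Nominal GDP 2011 = 54.82·599 + 44.91·656 + 1.81·564 = 63318.98.
Real GDP 2025 (at 2011 prices) = 54.82·792 + 44.91·490 + 1.81·412 = 66169.06.
Real growth = 66169.06/63318.98 − 1 = 0.0450.

4.50%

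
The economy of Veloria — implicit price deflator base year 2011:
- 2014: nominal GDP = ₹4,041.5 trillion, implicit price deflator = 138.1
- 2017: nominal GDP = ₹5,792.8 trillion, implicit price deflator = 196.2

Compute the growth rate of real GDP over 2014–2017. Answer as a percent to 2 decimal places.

Real GDP 2014 = 4041.5 / 1.381 = 2926.50.
Real GDP 2017 = 5792.8 / 1.962 = 2952.50.
Real growth = 2952.50 / 2926.50 − 1 = 0.0089.

0.89%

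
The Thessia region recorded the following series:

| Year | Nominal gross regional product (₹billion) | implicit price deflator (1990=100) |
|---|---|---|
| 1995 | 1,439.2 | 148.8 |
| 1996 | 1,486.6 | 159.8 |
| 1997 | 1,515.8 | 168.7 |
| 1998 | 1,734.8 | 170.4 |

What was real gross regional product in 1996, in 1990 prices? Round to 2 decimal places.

Real gross regional product 1996 = 1486.6 / 1.598 = 930.29.

₹930.29 billion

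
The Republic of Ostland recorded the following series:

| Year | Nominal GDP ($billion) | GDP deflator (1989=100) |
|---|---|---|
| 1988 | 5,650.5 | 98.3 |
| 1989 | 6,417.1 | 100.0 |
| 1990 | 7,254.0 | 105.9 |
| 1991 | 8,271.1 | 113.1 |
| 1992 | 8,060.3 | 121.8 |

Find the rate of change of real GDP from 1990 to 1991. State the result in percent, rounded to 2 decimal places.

6.76%

Real GDP 1990 = 7254.0/1.059 = 6849.86.
Real GDP 1991 = 8271.1/1.131 = 7313.09.
Change = 7313.09/6849.86 − 1 = 0.0676.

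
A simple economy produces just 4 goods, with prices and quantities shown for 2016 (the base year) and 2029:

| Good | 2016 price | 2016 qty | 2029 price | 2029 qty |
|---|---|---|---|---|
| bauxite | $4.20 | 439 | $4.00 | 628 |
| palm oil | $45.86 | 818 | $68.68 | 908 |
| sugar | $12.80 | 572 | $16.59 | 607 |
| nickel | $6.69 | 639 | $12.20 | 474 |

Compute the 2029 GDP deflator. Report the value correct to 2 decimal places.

Nominal GDP 2029 = 4.00·628 + 68.68·908 + 16.59·607 + 12.20·474 = 80726.37.
Real GDP 2029 (at 2016 prices) = 4.20·628 + 45.86·908 + 12.80·607 + 6.69·474 = 55219.14.
Deflator = Nominal/Real × 100 = 80726.37/55219.14 × 100 = 146.193.

146.19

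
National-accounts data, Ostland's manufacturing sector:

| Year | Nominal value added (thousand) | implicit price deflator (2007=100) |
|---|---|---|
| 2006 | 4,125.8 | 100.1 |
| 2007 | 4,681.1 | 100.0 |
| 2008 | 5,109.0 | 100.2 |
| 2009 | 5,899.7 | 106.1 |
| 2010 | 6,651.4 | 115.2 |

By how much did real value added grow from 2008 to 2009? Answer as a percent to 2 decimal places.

9.06%

Real value added 2008 = 5109.0/1.002 = 5098.80.
Real value added 2009 = 5899.7/1.061 = 5560.51.
Change = 5560.51/5098.80 − 1 = 0.0906.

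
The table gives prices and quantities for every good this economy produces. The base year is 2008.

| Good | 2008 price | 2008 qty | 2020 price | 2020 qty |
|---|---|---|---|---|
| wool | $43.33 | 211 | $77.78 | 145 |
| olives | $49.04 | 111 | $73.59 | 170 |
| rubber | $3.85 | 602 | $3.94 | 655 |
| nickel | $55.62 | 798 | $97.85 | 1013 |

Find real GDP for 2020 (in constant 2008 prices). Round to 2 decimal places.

$73484.46

Real GDP 2020 = Σ (p_2008 × q_2020) = 43.33·145 + 49.04·170 + 3.85·655 + 55.62·1013 = 73484.46.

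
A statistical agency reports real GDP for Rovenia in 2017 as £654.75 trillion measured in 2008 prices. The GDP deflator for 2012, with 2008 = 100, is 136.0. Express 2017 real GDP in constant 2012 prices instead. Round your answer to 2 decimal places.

£890.46 trillion

Real GDP in 2012 prices = Real GDP in 2008 prices × (P_2012/P_2008) = 654.75 × 1.360 = 890.46.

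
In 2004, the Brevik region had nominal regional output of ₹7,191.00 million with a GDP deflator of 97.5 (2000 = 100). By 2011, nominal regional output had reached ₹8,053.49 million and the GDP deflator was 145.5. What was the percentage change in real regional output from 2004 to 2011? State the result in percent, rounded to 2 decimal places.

-24.95%

Real regional output 2004 = 7191.00 / 0.975 = 7375.38.
Real regional output 2011 = 8053.49 / 1.455 = 5535.04.
Real growth = 5535.04 / 7375.38 − 1 = -0.2495.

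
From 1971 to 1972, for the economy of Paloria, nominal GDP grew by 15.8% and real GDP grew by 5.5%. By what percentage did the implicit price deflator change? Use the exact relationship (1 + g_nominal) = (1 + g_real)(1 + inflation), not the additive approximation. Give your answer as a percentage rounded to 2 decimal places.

9.76%

(1 + g_nom) = (1 + g_real)(1 + π), so π = 1.1580 / 1.0550 − 1 = 0.09763.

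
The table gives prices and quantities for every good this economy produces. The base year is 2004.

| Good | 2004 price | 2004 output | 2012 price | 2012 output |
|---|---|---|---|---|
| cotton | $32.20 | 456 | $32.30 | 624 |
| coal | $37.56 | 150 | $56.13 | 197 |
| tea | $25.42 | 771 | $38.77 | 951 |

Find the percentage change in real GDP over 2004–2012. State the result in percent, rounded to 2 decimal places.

Real GDP 2004 = Nominal GDP 2004 = 32.20·456 + 37.56·150 + 25.42·771 = 39916.02.
Real GDP 2012 (at 2004 prices) = 32.20·624 + 37.56·197 + 25.42·951 = 51666.54.
Real growth = 51666.54/39916.02 − 1 = 0.2944.

29.44%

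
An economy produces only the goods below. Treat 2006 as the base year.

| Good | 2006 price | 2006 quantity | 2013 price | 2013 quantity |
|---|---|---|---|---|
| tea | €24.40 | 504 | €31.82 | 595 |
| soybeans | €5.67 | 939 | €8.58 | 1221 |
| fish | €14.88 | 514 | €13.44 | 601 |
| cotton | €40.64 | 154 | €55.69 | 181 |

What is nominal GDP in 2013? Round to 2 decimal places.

Nominal GDP 2013 = Σ (p_2013 × q_2013) = 31.82·595 + 8.58·1221 + 13.44·601 + 55.69·181 = 47566.41.

€47566.41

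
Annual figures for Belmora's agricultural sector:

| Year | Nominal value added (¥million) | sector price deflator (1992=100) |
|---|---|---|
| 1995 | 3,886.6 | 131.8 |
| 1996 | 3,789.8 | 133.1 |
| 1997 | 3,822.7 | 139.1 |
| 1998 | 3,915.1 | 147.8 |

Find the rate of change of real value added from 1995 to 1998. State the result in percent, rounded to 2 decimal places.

Real value added 1995 = 3886.6/1.318 = 2948.86.
Real value added 1998 = 3915.1/1.478 = 2648.92.
Change = 2648.92/2948.86 − 1 = -0.1017.

-10.17%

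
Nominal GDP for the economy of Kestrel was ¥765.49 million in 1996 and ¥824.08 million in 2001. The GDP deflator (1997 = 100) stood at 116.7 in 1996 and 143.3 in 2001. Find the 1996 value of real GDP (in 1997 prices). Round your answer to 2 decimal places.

Real GDP = Nominal / (GDP deflator/100) = 765.49 / 1.167 = 655.95.

¥655.95 million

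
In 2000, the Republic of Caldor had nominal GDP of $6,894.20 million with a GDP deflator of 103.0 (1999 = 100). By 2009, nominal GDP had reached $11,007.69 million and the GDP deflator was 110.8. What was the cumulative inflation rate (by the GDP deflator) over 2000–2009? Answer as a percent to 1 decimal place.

7.6%

Price-level change = 110.8 / 103.0 − 1 = 0.0757.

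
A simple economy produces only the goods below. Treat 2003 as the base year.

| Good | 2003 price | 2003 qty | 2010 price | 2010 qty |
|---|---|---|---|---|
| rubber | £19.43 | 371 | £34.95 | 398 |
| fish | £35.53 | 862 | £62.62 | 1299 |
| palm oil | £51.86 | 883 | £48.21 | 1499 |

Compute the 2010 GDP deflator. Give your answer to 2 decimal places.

Nominal GDP 2010 = 34.95·398 + 62.62·1299 + 48.21·1499 = 167520.27.
Real GDP 2010 (at 2003 prices) = 19.43·398 + 35.53·1299 + 51.86·1499 = 131624.75.
Deflator = Nominal/Real × 100 = 167520.27/131624.75 × 100 = 127.271.

127.27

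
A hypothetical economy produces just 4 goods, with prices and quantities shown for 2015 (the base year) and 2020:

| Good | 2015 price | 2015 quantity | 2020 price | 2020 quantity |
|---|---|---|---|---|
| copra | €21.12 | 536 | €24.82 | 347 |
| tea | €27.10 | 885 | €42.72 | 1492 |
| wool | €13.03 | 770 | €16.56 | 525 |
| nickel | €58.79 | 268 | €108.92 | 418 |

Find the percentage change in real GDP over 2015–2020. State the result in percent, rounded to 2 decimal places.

29.60%

Real GDP 2015 = Nominal GDP 2015 = 21.12·536 + 27.10·885 + 13.03·770 + 58.79·268 = 61092.64.
Real GDP 2020 (at 2015 prices) = 21.12·347 + 27.10·1492 + 13.03·525 + 58.79·418 = 79176.81.
Real growth = 79176.81/61092.64 − 1 = 0.2960.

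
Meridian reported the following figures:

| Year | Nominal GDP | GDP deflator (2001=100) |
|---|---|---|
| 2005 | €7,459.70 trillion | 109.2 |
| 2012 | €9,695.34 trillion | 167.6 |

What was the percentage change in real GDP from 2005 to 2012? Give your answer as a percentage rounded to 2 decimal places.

Real GDP 2005 = 7459.70 / 1.092 = 6831.23.
Real GDP 2012 = 9695.34 / 1.676 = 5784.81.
Real growth = 5784.81 / 6831.23 − 1 = -0.1532.

-15.32%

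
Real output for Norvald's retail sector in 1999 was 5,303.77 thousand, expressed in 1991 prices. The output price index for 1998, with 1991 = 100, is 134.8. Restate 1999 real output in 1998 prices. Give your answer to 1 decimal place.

7,149.5 thousand

Real output in 1998 prices = Real output in 1991 prices × (P_1998/P_1991) = 5303.77 × 1.348 = 7149.48.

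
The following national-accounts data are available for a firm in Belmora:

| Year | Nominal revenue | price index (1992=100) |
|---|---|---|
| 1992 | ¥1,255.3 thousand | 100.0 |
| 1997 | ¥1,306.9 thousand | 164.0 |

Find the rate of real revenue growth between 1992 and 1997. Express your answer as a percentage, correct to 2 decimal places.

-36.52%

Real revenue 1992 = 1255.3 / 1.000 = 1255.30.
Real revenue 1997 = 1306.9 / 1.640 = 796.89.
Real growth = 796.89 / 1255.30 − 1 = -0.3652.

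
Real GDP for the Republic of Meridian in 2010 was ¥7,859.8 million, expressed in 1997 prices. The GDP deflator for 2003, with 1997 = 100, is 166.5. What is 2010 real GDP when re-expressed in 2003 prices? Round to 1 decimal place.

Real GDP in 2003 prices = Real GDP in 1997 prices × (P_2003/P_1997) = 7859.8 × 1.665 = 13086.57.

¥13,086.6 million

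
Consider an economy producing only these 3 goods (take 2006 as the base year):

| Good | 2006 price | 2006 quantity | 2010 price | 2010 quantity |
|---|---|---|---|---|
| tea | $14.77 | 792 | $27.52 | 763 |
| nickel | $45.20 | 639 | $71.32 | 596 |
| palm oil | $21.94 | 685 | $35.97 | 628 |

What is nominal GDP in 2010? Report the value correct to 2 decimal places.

Nominal GDP 2010 = Σ (p_2010 × q_2010) = 27.52·763 + 71.32·596 + 35.97·628 = 86093.64.

$86093.64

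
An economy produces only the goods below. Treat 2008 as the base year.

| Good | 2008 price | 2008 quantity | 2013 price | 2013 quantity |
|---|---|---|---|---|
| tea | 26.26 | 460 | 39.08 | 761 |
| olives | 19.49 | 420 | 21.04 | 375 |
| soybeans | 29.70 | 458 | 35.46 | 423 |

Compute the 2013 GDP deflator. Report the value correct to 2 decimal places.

Nominal GDP 2013 = 39.08·761 + 21.04·375 + 35.46·423 = 52629.46.
Real GDP 2013 (at 2008 prices) = 26.26·761 + 19.49·375 + 29.70·423 = 39855.71.
Deflator = Nominal/Real × 100 = 52629.46/39855.71 × 100 = 132.050.

132.05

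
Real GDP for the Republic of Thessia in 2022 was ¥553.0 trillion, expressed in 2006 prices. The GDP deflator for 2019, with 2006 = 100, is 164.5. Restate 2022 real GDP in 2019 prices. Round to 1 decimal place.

Real GDP in 2019 prices = Real GDP in 2006 prices × (P_2019/P_2006) = 553.0 × 1.645 = 909.69.

¥909.7 trillion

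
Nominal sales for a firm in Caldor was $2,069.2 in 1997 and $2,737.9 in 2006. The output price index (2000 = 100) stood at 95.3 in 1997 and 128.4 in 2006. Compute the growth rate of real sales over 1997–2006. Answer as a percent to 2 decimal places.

-1.79%

Deflate each year: 1997 → 2069.2/0.953 = 2171.25; 2006 → 2737.9/1.284 = 2132.32.
So real sales changed by 2132.32/2171.25 − 1 = -0.0179, i.e. -1.79%.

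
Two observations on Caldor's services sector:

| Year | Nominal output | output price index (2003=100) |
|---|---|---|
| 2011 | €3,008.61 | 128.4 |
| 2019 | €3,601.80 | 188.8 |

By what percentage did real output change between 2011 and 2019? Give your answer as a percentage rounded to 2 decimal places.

Real output 2011 = 3008.61 / 1.284 = 2343.15.
Real output 2019 = 3601.80 / 1.888 = 1907.73.
Real growth = 1907.73 / 2343.15 − 1 = -0.1858.

-18.58%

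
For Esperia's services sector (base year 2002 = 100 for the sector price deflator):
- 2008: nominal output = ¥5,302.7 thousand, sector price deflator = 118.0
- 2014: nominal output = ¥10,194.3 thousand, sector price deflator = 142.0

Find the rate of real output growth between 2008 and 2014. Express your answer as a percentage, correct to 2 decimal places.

Deflate each year: 2008 → 5302.7/1.180 = 4493.81; 2014 → 10194.3/1.420 = 7179.08.
So real output changed by 7179.08/4493.81 − 1 = 0.5975, i.e. 59.75%.

59.75%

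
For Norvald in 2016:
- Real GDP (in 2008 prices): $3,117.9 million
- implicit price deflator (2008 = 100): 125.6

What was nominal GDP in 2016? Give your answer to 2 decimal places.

Nominal GDP = Real × (implicit price deflator/100) = 3117.9 × 1.256 = 3916.08.

$3,916.08 million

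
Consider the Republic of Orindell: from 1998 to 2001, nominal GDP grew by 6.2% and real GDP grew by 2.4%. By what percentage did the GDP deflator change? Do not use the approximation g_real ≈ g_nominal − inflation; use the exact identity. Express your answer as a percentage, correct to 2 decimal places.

(1 + g_nom) = (1 + g_real)(1 + π), so π = 1.0620 / 1.0240 − 1 = 0.03711.

3.71%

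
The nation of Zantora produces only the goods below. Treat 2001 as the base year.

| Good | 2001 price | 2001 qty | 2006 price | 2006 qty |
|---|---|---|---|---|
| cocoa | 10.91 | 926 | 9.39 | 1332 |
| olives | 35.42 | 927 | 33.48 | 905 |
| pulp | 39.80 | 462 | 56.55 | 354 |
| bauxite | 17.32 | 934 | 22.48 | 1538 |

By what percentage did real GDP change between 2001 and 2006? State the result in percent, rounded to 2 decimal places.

12.66%

Real GDP 2001 = Nominal GDP 2001 = 10.91·926 + 35.42·927 + 39.80·462 + 17.32·934 = 77501.48.
Real GDP 2006 (at 2001 prices) = 10.91·1332 + 35.42·905 + 39.80·354 + 17.32·1538 = 87314.58.
Real growth = 87314.58/77501.48 − 1 = 0.1266.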